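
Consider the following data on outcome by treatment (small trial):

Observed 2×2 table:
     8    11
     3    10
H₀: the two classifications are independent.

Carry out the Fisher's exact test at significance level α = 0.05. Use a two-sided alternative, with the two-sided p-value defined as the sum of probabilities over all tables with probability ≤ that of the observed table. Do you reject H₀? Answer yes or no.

Margins: r₁=19, r₂=13, c₁=11, c₂=21, n=32
p_obs = C(19,8)·C(13,3)/C(32,11); sum pmf over tables with pmf ≤ p_obs
p-value (two-sided) = 0.45013
At α=0.05: p ≥ α → fail to reject H₀

reject H₀: no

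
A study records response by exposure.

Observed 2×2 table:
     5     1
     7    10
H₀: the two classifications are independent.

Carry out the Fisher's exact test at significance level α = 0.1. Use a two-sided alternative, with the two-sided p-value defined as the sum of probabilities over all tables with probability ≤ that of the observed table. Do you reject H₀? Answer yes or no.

reject H₀: no

Margins: r₁=6, r₂=17, c₁=12, c₂=11, n=23
p_obs = C(6,5)·C(17,7)/C(23,12); sum pmf over tables with pmf ≤ p_obs
p-value (two-sided) = 0.15495
At α=0.1: p ≥ α → fail to reject H₀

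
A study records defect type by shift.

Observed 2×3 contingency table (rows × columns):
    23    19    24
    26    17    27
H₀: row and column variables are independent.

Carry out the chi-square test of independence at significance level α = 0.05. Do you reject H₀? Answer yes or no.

reject H₀: no

Row totals [66, 70], col totals [49, 36, 51], n=136
χ² = (23−23.78)²/23.78 + (19−17.47)²/17.47 + (24−24.75)²/24.75 + (26−25.22)²/25.22 + (17−18.53)²/18.53 + (27−26.25)²/26.25 = 0.3539
df = 2
p-value (upper-tail) = 0.83782
At α=0.05: p ≥ α → fail to reject H₀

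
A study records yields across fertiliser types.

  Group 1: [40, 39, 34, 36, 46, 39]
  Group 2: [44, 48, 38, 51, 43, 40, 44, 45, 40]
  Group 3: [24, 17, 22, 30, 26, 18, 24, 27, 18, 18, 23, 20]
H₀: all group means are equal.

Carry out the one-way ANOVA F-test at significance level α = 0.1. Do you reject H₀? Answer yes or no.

reject H₀: yes

Group means [39.00, 43.67, 22.25], grand mean 33.111
SSB = Σnᵢ(x̄ᵢ−x̄)² = 2626.417; SSW = ΣΣ(x−x̄ᵢ)² = 408.250
MSB = 2626.417/2 = 1313.2083; MSW = 408.250/24 = 17.0104
F = MSB/MSW = 77.2002
df = (2, 24)
p-value (upper-tail) = 0.00000
At α=0.1: p < α → reject H₀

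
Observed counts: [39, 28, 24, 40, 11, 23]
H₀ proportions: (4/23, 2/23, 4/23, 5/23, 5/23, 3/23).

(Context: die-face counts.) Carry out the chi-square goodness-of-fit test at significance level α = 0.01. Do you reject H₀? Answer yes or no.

reject H₀: yes

n = 165; E_i = n·p_i = [28.70, 14.35, 28.70, 35.87, 35.87, 21.52]
χ² = (39−28.70)²/28.70 + (28−14.35)²/14.35 + (24−28.70)²/28.70 + (40−35.87)²/35.87 + (11−35.87)²/35.87 + (23−21.52)²/21.52 = 35.2789
df = 5
p-value (upper-tail) = 0.00000
At α=0.01: p < α → reject H₀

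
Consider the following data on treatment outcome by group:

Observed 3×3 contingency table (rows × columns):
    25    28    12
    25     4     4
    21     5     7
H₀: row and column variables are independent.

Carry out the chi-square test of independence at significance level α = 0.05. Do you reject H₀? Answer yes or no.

reject H₀: yes

Row totals [65, 33, 33], col totals [71, 37, 23], n=131
χ² = (25−35.23)²/35.23 + (28−18.36)²/18.36 + (12−11.41)²/11.41 + (25−17.89)²/17.89 + (4−9.32)²/9.32 + (4−5.79)²/5.79 + (21−17.89)²/17.89 + (5−9.32)²/9.32 + (7−5.79)²/5.79 = 17.2824
df = 4
p-value (upper-tail) = 0.00170
At α=0.05: p < α → reject H₀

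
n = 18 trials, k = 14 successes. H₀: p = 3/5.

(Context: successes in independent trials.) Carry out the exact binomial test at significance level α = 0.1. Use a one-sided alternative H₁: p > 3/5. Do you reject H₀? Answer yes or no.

reject H₀: yes

Exact binomial: n=18, k=14, p₀=3/5=0.6000
P(X≥14) from Σ C(n,i)·p₀^i·(1−p₀)^(n−i)
p-value (one-sided, H₁ greater) = 0.09417
At α=0.1: p < α → reject H₀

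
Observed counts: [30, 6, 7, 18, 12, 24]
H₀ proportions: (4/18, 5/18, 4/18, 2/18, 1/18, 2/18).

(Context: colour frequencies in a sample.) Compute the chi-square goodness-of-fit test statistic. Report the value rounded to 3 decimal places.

n = 97; E_i = n·p_i = [21.56, 26.94, 21.56, 10.78, 5.39, 10.78]
χ² = (30−21.56)²/21.56 + (6−26.94)²/26.94 + (7−21.56)²/21.56 + (18−10.78)²/10.78 + (12−5.39)²/5.39 + (24−10.78)²/10.78 = 58.5887
df = 5

test statistic = 58.589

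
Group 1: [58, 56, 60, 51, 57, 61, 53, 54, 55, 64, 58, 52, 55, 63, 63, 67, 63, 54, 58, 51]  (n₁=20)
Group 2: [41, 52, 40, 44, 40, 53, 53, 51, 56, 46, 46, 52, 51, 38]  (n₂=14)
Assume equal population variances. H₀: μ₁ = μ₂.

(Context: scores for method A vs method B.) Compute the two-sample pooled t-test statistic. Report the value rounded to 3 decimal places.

x̄₁=57.650, s₁=4.682, n₁=20
x̄₂=47.357, s₂=5.943, n₂=14
s_p² = [19·4.682² + 13·5.943²]/32 = 27.3676
SE = √(s_p²·(1/20+1/14)) = 1.8230
t = (57.650−47.357)/1.8230 = 5.6462
df = 32

test statistic = 5.646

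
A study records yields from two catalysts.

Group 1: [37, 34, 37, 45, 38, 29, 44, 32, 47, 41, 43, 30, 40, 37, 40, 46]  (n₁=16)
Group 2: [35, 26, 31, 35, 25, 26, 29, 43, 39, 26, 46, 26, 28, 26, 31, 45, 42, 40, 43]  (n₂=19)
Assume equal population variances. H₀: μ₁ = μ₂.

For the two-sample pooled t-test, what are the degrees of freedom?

df = n₁ + n₂ − 2 = 16 + 19 − 2 = 33

degrees of freedom = 33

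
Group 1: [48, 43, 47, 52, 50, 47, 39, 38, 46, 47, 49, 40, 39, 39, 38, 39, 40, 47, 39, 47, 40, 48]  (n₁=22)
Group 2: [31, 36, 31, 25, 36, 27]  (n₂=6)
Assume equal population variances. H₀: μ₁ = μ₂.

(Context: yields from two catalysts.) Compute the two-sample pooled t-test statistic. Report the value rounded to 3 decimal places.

test statistic = 5.995

x̄₁=43.727, s₁=4.631, n₁=22
x̄₂=31.000, s₂=4.517, n₂=6
s_p² = [21·4.631² + 5·4.517²]/26 = 21.2448
SE = √(s_p²·(1/22+1/6)) = 2.1228
t = (43.727−31.000)/2.1228 = 5.9954
df = 26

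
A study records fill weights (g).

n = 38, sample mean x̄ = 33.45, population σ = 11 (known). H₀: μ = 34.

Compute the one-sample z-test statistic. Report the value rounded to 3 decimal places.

test statistic = -0.308

SE = σ/√n = 11/√38 = 1.7844
z = (x̄−μ₀)/SE = (33.45−34)/1.7844 = -0.3082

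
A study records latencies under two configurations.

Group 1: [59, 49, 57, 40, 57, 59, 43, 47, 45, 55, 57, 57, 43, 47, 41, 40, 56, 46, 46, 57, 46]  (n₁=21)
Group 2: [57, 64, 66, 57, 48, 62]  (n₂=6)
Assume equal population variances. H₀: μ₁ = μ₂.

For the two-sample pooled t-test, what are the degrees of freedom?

degrees of freedom = 25

df = n₁ + n₂ − 2 = 21 + 6 − 2 = 25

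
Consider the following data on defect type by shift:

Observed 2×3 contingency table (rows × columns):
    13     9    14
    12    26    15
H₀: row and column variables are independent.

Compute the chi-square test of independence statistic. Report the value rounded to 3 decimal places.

test statistic = 5.277

Row totals [36, 53], col totals [25, 35, 29], n=89
χ² = (13−10.11)²/10.11 + (9−14.16)²/14.16 + (14−11.73)²/11.73 + (12−14.89)²/14.89 + (26−20.84)²/20.84 + (15−17.27)²/17.27 = 5.2770
df = 2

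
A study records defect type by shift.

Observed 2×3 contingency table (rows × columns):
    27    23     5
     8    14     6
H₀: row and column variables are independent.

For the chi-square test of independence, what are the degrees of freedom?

df = (r−1)(c−1) = (2−1)·(3−1) = 2

degrees of freedom = 2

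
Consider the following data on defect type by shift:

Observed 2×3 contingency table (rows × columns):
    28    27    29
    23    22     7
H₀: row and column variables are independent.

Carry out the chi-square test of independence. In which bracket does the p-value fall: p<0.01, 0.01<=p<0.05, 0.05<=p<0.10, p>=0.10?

Row totals [84, 52], col totals [51, 49, 36], n=136
χ² = (28−31.50)²/31.50 + (27−30.26)²/30.26 + (29−22.24)²/22.24 + (23−19.50)²/19.50 + (22−18.74)²/18.74 + (7−13.76)²/13.76 = 7.3207
df = 2
p-value (upper-tail) = 0.02572
→ bracket: 0.01<=p<0.05

p-value bracket: 0.01<=p<0.05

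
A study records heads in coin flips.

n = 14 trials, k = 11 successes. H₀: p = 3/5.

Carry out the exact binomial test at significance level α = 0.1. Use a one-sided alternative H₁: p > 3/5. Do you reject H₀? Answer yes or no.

Exact binomial: n=14, k=11, p₀=3/5=0.6000
P(X≥11) from Σ C(n,i)·p₀^i·(1−p₀)^(n−i)
p-value (one-sided, H₁ greater) = 0.12431
At α=0.1: p ≥ α → fail to reject H₀

reject H₀: no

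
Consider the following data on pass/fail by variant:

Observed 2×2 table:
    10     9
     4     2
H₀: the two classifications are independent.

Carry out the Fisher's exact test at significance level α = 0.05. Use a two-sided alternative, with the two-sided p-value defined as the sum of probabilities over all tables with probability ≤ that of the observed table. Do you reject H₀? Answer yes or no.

reject H₀: no

Margins: r₁=19, r₂=6, c₁=14, c₂=11, n=25
p_obs = C(19,10)·C(6,4)/C(25,14); sum pmf over tables with pmf ≤ p_obs
p-value (two-sided) = 0.66087
At α=0.05: p ≥ α → fail to reject H₀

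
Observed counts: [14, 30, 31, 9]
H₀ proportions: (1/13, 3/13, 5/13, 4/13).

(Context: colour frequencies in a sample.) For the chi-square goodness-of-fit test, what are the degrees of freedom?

degrees of freedom = 3

df = k − 1 = 4 − 1 = 3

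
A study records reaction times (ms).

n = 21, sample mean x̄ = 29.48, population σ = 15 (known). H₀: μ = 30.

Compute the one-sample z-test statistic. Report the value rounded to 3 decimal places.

SE = σ/√n = 15/√21 = 3.2733
z = (x̄−μ₀)/SE = (29.48−30)/3.2733 = -0.1589

test statistic = -0.159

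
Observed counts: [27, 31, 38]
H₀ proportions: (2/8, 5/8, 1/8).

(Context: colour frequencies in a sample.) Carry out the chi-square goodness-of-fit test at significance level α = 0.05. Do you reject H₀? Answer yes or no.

n = 96; E_i = n·p_i = [24.00, 60.00, 12.00]
χ² = (27−24.00)²/24.00 + (31−60.00)²/60.00 + (38−12.00)²/12.00 = 70.7250
df = 2
p-value (upper-tail) = 0.00000
At α=0.05: p < α → reject H₀

reject H₀: yes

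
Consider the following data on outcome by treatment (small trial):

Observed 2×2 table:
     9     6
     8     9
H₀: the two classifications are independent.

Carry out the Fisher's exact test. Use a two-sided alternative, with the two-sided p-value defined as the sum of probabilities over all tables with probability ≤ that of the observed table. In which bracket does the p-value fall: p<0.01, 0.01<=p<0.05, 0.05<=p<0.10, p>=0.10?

p-value bracket: p>=0.10

Margins: r₁=15, r₂=17, c₁=17, c₂=15, n=32
p_obs = C(15,9)·C(17,8)/C(32,17); sum pmf over tables with pmf ≤ p_obs
p-value (two-sided) = 0.50226
→ bracket: p>=0.10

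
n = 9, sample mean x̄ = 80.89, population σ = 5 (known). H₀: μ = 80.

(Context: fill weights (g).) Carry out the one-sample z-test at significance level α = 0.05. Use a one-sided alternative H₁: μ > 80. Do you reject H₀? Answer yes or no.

reject H₀: no

SE = σ/√n = 5/√9 = 1.6667
z = (x̄−μ₀)/SE = (80.89−80)/1.6667 = 0.5340
p-value (one-sided, H₁ greater) = 0.29667
At α=0.05: p ≥ α → fail to reject H₀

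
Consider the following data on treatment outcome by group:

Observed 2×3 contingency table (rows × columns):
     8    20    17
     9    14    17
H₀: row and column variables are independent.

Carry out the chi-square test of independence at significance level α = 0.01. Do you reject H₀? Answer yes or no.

reject H₀: no

Row totals [45, 40], col totals [17, 34, 34], n=85
χ² = (8−9.00)²/9.00 + (20−18.00)²/18.00 + (17−18.00)²/18.00 + (9−8.00)²/8.00 + (14−16.00)²/16.00 + (17−16.00)²/16.00 = 0.8264
df = 2
p-value (upper-tail) = 0.66153
At α=0.01: p ≥ α → fail to reject H₀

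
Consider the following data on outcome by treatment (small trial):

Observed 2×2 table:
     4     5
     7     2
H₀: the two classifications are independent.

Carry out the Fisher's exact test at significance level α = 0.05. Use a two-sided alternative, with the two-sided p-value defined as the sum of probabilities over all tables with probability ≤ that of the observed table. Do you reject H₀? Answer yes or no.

reject H₀: no

Margins: r₁=9, r₂=9, c₁=11, c₂=7, n=18
p_obs = C(9,4)·C(9,7)/C(18,11); sum pmf over tables with pmf ≤ p_obs
p-value (two-sided) = 0.33484
At α=0.05: p ≥ α → fail to reject H₀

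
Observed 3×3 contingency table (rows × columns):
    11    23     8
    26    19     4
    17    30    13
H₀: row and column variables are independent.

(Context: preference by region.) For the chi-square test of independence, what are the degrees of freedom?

degrees of freedom = 4

df = (r−1)(c−1) = (3−1)·(3−1) = 4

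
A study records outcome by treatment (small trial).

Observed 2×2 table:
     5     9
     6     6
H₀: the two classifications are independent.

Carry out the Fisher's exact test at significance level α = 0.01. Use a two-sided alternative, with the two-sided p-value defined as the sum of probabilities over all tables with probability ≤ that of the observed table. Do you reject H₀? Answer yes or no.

Margins: r₁=14, r₂=12, c₁=11, c₂=15, n=26
p_obs = C(14,5)·C(12,6)/C(26,11); sum pmf over tables with pmf ≤ p_obs
p-value (two-sided) = 0.69217
At α=0.01: p ≥ α → fail to reject H₀

reject H₀: no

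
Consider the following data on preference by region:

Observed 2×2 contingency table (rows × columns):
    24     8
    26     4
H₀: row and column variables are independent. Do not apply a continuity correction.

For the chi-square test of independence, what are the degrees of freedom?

df = (r−1)(c−1) = (2−1)·(2−1) = 1

degrees of freedom = 1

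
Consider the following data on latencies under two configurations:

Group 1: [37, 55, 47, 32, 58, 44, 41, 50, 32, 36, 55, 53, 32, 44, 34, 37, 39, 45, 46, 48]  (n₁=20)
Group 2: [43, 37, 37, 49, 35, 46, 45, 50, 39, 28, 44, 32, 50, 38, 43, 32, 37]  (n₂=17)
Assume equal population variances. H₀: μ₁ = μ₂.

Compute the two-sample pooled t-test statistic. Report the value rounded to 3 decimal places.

test statistic = 1.184

x̄₁=43.250, s₁=8.277, n₁=20
x̄₂=40.294, s₂=6.631, n₂=17
s_p² = [19·8.277² + 16·6.631²]/35 = 57.2937
SE = √(s_p²·(1/20+1/17)) = 2.4970
t = (43.250−40.294)/2.4970 = 1.1838
df = 35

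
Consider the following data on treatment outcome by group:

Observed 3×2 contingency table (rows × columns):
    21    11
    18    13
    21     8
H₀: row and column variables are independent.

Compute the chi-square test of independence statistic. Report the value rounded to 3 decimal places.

test statistic = 1.364

Row totals [32, 31, 29], col totals [60, 32], n=92
χ² = (21−20.87)²/20.87 + (11−11.13)²/11.13 + (18−20.22)²/20.22 + (13−10.78)²/10.78 + (21−18.91)²/18.91 + (8−10.09)²/10.09 = 1.3636
df = 2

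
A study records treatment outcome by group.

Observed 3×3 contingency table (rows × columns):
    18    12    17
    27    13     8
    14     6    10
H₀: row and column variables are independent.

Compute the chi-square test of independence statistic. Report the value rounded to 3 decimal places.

test statistic = 5.641

Row totals [47, 48, 30], col totals [59, 31, 35], n=125
χ² = (18−22.18)²/22.18 + (12−11.66)²/11.66 + (17−13.16)²/13.16 + (27−22.66)²/22.66 + (13−11.90)²/11.90 + (8−13.44)²/13.44 + (14−14.16)²/14.16 + (6−7.44)²/7.44 + (10−8.40)²/8.40 = 5.6408
df = 4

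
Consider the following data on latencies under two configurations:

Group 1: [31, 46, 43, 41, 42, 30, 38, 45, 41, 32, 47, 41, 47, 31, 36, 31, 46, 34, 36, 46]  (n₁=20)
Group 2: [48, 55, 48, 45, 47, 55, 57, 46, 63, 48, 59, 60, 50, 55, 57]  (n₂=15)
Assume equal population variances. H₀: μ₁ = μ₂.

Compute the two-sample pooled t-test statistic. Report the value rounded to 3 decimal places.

test statistic = -6.706

x̄₁=39.200, s₁=6.127, n₁=20
x̄₂=52.867, s₂=5.743, n₂=15
s_p² = [19·6.127² + 14·5.743²]/33 = 35.6040
SE = √(s_p²·(1/20+1/15)) = 2.0381
t = (39.200−52.867)/2.0381 = -6.7056
df = 33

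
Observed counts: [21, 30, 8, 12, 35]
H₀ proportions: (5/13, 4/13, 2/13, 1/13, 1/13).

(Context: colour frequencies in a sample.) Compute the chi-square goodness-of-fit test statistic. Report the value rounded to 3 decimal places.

n = 106; E_i = n·p_i = [40.77, 32.62, 16.31, 8.15, 8.15]
χ² = (21−40.77)²/40.77 + (30−32.62)²/32.62 + (8−16.31)²/16.31 + (12−8.15)²/8.15 + (35−8.15)²/8.15 = 104.2321
df = 4

test statistic = 104.232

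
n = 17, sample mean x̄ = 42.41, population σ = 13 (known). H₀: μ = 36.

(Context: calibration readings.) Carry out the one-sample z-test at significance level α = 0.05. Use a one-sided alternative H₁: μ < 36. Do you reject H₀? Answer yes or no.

SE = σ/√n = 13/√17 = 3.1530
z = (x̄−μ₀)/SE = (42.41−36)/3.1530 = 2.0330
p-value (one-sided, H₁ less) = 0.97897
At α=0.05: p ≥ α → fail to reject H₀

reject H₀: no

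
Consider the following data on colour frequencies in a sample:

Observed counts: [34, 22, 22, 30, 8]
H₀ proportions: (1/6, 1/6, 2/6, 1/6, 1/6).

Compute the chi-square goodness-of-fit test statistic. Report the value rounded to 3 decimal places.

n = 116; E_i = n·p_i = [19.33, 19.33, 38.67, 19.33, 19.33]
χ² = (34−19.33)²/19.33 + (22−19.33)²/19.33 + (22−38.67)²/38.67 + (30−19.33)²/19.33 + (8−19.33)²/19.33 = 31.2069
df = 4

test statistic = 31.207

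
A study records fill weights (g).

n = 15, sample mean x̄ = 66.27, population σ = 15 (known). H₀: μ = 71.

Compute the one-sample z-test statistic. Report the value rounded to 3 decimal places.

test statistic = -1.221

SE = σ/√n = 15/√15 = 3.8730
z = (x̄−μ₀)/SE = (66.27−71)/3.8730 = -1.2213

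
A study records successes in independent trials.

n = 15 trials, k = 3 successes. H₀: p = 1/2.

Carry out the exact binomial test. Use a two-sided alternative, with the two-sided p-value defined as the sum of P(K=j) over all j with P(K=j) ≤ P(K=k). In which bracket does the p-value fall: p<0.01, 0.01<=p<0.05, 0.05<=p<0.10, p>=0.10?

Exact binomial: n=15, k=3, p₀=1/2=0.5000
P(X=j) = C(n,j)·p₀^j·(1−p₀)^(n−j); p = Σ P(X=j) over j with P(X=j) ≤ P(X=3)
p-value (two-sided) = 0.03516
→ bracket: 0.01<=p<0.05

p-value bracket: 0.01<=p<0.05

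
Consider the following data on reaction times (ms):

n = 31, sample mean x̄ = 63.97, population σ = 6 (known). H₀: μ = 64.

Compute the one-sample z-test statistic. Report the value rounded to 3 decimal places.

test statistic = -0.028

SE = σ/√n = 6/√31 = 1.0776
z = (x̄−μ₀)/SE = (63.97−64)/1.0776 = -0.0278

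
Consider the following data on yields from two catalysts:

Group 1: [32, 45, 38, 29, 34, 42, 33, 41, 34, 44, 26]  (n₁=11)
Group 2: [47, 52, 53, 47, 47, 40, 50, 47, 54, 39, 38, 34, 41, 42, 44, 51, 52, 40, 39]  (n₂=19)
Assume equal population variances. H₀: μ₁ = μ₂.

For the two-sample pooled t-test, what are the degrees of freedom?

df = n₁ + n₂ − 2 = 11 + 19 − 2 = 28

degrees of freedom = 28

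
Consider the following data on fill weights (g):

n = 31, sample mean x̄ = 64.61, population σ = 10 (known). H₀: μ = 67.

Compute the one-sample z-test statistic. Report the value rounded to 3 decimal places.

test statistic = -1.331

SE = σ/√n = 10/√31 = 1.7961
z = (x̄−μ₀)/SE = (64.61−67)/1.7961 = -1.3307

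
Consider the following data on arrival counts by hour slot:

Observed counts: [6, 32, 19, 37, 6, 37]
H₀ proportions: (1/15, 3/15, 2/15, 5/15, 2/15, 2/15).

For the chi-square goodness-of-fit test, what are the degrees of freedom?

df = k − 1 = 6 − 1 = 5

degrees of freedom = 5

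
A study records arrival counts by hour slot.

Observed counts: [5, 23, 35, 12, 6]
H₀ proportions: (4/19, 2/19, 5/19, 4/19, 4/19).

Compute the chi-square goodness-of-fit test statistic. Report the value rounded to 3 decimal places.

test statistic = 50.534

n = 81; E_i = n·p_i = [17.05, 8.53, 21.32, 17.05, 17.05]
χ² = (5−17.05)²/17.05 + (23−8.53)²/8.53 + (35−21.32)²/21.32 + (12−17.05)²/17.05 + (6−17.05)²/17.05 = 50.5340
df = 4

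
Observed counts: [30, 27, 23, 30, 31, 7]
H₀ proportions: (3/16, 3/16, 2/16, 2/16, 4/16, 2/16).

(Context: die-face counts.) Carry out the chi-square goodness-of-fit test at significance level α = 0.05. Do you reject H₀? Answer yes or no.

n = 148; E_i = n·p_i = [27.75, 27.75, 18.50, 18.50, 37.00, 18.50]
χ² = (30−27.75)²/27.75 + (27−27.75)²/27.75 + (23−18.50)²/18.50 + (30−18.50)²/18.50 + (31−37.00)²/37.00 + (7−18.50)²/18.50 = 16.5676
df = 5
p-value (upper-tail) = 0.00540
At α=0.05: p < α → reject H₀

reject H₀: yes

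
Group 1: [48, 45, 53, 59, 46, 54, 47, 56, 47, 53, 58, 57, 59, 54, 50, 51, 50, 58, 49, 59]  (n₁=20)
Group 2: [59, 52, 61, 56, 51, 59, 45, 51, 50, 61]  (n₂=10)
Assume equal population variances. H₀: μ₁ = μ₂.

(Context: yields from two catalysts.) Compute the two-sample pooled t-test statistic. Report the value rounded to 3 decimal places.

test statistic = -0.956

x̄₁=52.650, s₁=4.760, n₁=20
x̄₂=54.500, s₂=5.462, n₂=10
s_p² = [19·4.760² + 9·5.462²]/28 = 24.9661
SE = √(s_p²·(1/20+1/10)) = 1.9352
t = (52.650−54.500)/1.9352 = -0.9560
df = 28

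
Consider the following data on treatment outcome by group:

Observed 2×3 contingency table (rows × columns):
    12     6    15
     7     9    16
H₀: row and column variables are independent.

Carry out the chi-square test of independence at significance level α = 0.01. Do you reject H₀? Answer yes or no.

reject H₀: no

Row totals [33, 32], col totals [19, 15, 31], n=65
χ² = (12−9.65)²/9.65 + (6−7.62)²/7.62 + (15−15.74)²/15.74 + (7−9.35)²/9.35 + (9−7.38)²/7.38 + (16−15.26)²/15.26 = 1.9331
df = 2
p-value (upper-tail) = 0.38039
At α=0.01: p ≥ α → fail to reject H₀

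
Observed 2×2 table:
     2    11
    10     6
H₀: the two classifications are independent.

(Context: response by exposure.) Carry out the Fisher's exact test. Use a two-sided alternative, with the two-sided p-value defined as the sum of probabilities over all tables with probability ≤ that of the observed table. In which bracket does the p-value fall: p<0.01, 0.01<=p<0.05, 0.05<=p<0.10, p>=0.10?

Margins: r₁=13, r₂=16, c₁=12, c₂=17, n=29
p_obs = C(13,2)·C(16,10)/C(29,12); sum pmf over tables with pmf ≤ p_obs
p-value (two-sided) = 0.02157
→ bracket: 0.01<=p<0.05

p-value bracket: 0.01<=p<0.05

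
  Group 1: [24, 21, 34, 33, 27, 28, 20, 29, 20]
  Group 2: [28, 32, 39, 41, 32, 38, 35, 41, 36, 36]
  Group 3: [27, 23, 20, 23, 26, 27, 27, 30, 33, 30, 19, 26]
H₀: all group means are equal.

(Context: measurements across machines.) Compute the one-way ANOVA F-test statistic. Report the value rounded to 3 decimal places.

Group means [26.22, 35.80, 25.92], grand mean 29.194
SSB = Σnᵢ(x̄ᵢ−x̄)² = 644.766; SSW = ΣΣ(x−x̄ᵢ)² = 574.072
MSB = 644.766/2 = 322.3832; MSW = 574.072/28 = 20.5026
F = MSB/MSW = 15.7240
df = (2, 28)

test statistic = 15.724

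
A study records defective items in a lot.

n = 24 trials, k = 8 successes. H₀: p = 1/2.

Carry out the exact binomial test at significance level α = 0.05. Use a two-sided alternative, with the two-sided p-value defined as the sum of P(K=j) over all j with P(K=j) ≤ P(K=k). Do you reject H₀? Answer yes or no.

Exact binomial: n=24, k=8, p₀=1/2=0.5000
P(X=j) = C(n,j)·p₀^j·(1−p₀)^(n−j); p = Σ P(X=j) over j with P(X=j) ≤ P(X=8)
p-value (two-sided) = 0.15159
At α=0.05: p ≥ α → fail to reject H₀

reject H₀: no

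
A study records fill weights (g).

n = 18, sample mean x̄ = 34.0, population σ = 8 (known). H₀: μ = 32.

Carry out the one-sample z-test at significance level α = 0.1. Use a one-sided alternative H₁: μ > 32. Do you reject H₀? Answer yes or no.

SE = σ/√n = 8/√18 = 1.8856
z = (x̄−μ₀)/SE = (34.0−32)/1.8856 = 1.0607
p-value (one-sided, H₁ greater) = 0.14442
At α=0.1: p ≥ α → fail to reject H₀

reject H₀: no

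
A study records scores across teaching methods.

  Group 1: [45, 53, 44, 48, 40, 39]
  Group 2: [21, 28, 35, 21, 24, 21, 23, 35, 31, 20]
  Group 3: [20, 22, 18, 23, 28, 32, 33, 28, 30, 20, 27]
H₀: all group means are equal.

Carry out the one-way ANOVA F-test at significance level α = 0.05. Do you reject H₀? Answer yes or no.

Group means [44.83, 25.90, 25.55], grand mean 29.963
SSB = Σnᵢ(x̄ᵢ−x̄)² = 1706.502; SSW = ΣΣ(x−x̄ᵢ)² = 718.461
MSB = 1706.502/2 = 853.2512; MSW = 718.461/24 = 29.9359
F = MSB/MSW = 28.5026
df = (2, 24)
p-value (upper-tail) = 0.00000
At α=0.05: p < α → reject H₀

reject H₀: yes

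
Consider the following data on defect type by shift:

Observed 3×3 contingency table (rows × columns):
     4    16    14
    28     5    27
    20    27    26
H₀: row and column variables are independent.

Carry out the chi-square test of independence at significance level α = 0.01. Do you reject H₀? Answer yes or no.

reject H₀: yes

Row totals [34, 60, 73], col totals [52, 48, 67], n=167
χ² = (4−10.59)²/10.59 + (16−9.77)²/9.77 + (14−13.64)²/13.64 + (28−18.68)²/18.68 + (5−17.25)²/17.25 + (27−24.07)²/24.07 + (20−22.73)²/22.73 + (27−20.98)²/20.98 + (26−29.29)²/29.29 = 24.1973
df = 4
p-value (upper-tail) = 0.00007
At α=0.01: p < α → reject H₀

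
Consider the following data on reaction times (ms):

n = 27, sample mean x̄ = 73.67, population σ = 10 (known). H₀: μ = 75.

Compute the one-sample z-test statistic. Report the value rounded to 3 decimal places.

SE = σ/√n = 10/√27 = 1.9245
z = (x̄−μ₀)/SE = (73.67−75)/1.9245 = -0.6911

test statistic = -0.691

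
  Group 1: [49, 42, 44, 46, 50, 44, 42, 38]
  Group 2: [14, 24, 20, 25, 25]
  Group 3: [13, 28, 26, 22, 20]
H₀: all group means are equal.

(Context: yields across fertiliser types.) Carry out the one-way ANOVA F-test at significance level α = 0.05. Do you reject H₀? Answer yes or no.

Group means [44.38, 21.60, 21.80], grand mean 31.778
SSB = Σnᵢ(x̄ᵢ−x̄)² = 2285.236; SSW = ΣΣ(x−x̄ᵢ)² = 333.875
MSB = 2285.236/2 = 1142.6181; MSW = 333.875/15 = 22.2583
F = MSB/MSW = 51.3344
df = (2, 15)
p-value (upper-tail) = 0.00000
At α=0.05: p < α → reject H₀

reject H₀: yes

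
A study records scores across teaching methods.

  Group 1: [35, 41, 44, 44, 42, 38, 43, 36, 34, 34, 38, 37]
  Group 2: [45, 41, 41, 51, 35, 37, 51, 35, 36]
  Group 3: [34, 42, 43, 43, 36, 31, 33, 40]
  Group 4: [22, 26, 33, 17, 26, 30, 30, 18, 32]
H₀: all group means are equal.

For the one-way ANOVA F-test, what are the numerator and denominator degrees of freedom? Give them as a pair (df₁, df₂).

k = 4 groups, N = 38 total
df = (k−1, N−k) = (4−1, 38−4) = (3, 34)

degrees of freedom = [3, 34]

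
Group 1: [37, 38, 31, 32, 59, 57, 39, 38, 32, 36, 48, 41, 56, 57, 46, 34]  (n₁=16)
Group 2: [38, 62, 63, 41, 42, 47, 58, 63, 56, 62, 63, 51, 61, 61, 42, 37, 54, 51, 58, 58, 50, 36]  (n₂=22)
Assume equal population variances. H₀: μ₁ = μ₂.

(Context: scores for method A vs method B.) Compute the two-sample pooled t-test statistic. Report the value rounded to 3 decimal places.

test statistic = -3.122

x̄₁=42.562, s₁=9.899, n₁=16
x̄₂=52.455, s₂=9.455, n₂=22
s_p² = [15·9.899² + 21·9.455²]/36 = 92.9831
SE = √(s_p²·(1/16+1/22)) = 3.1683
t = (42.562−52.455)/3.1683 = -3.1222
df = 36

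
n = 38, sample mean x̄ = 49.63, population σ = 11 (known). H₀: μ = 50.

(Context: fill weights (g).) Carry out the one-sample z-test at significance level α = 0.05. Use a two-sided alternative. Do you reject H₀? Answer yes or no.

reject H₀: no

SE = σ/√n = 11/√38 = 1.7844
z = (x̄−μ₀)/SE = (49.63−50)/1.7844 = -0.2073
p-value (two-sided) = 0.83574
At α=0.05: p ≥ α → fail to reject H₀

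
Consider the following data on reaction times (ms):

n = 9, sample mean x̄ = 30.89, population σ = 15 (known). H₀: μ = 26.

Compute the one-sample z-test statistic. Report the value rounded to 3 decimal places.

test statistic = 0.978

SE = σ/√n = 15/√9 = 5.0000
z = (x̄−μ₀)/SE = (30.89−26)/5.0000 = 0.9780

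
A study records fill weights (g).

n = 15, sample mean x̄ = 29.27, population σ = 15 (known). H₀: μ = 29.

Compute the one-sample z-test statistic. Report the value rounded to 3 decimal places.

SE = σ/√n = 15/√15 = 3.8730
z = (x̄−μ₀)/SE = (29.27−29)/3.8730 = 0.0697

test statistic = 0.070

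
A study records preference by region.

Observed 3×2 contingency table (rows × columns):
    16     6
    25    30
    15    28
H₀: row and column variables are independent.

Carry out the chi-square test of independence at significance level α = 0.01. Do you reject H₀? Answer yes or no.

Row totals [22, 55, 43], col totals [56, 64], n=120
χ² = (16−10.27)²/10.27 + (6−11.73)²/11.73 + (25−25.67)²/25.67 + (30−29.33)²/29.33 + (15−20.07)²/20.07 + (28−22.93)²/22.93 = 8.4344
df = 2
p-value (upper-tail) = 0.01474
At α=0.01: p ≥ α → fail to reject H₀

reject H₀: no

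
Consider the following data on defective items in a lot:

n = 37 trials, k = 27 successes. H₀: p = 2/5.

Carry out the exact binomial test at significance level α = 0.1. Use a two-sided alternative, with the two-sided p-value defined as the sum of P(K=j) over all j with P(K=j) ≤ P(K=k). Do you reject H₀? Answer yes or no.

Exact binomial: n=37, k=27, p₀=2/5=0.4000
P(X=j) = C(n,j)·p₀^j·(1−p₀)^(n−j); p = Σ P(X=j) over j with P(X=j) ≤ P(X=27)
p-value (two-sided) = 0.00007
At α=0.1: p < α → reject H₀

reject H₀: yes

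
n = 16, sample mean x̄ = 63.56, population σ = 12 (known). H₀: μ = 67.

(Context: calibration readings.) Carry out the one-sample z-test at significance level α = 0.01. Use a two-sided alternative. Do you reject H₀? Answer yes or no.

reject H₀: no

SE = σ/√n = 12/√16 = 3.0000
z = (x̄−μ₀)/SE = (63.56−67)/3.0000 = -1.1467
p-value (two-sided) = 0.25152
At α=0.01: p ≥ α → fail to reject H₀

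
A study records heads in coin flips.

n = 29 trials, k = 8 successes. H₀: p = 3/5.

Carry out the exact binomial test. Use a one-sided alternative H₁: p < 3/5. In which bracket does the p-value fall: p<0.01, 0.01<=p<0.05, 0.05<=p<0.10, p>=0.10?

p-value bracket: p<0.01

Exact binomial: n=29, k=8, p₀=3/5=0.6000
P(X≤8) from Σ C(n,i)·p₀^i·(1−p₀)^(n−i)
p-value (one-sided, H₁ less) = 0.00041
→ bracket: p<0.01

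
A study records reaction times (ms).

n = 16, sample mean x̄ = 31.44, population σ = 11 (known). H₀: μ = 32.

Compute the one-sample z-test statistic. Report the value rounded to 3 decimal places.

SE = σ/√n = 11/√16 = 2.7500
z = (x̄−μ₀)/SE = (31.44−32)/2.7500 = -0.2036

test statistic = -0.204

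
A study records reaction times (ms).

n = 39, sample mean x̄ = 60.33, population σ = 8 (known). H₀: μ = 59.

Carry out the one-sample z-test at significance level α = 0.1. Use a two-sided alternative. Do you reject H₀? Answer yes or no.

SE = σ/√n = 8/√39 = 1.2810
z = (x̄−μ₀)/SE = (60.33−59)/1.2810 = 1.0382
p-value (two-sided) = 0.29916
At α=0.1: p ≥ α → fail to reject H₀

reject H₀: no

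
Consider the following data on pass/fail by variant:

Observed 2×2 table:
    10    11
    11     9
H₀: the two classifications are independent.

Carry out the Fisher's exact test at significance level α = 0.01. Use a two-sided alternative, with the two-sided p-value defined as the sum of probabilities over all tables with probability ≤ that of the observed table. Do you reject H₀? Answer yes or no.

reject H₀: no

Margins: r₁=21, r₂=20, c₁=21, c₂=20, n=41
p_obs = C(21,10)·C(20,11)/C(41,21); sum pmf over tables with pmf ≤ p_obs
p-value (two-sided) = 0.75786
At α=0.01: p ≥ α → fail to reject H₀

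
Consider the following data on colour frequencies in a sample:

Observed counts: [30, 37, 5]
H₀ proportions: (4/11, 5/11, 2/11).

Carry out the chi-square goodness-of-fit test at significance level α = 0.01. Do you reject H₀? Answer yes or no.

n = 72; E_i = n·p_i = [26.18, 32.73, 13.09]
χ² = (30−26.18)²/26.18 + (37−32.73)²/32.73 + (5−13.09)²/13.09 = 6.1153
df = 2
p-value (upper-tail) = 0.04700
At α=0.01: p ≥ α → fail to reject H₀

reject H₀: no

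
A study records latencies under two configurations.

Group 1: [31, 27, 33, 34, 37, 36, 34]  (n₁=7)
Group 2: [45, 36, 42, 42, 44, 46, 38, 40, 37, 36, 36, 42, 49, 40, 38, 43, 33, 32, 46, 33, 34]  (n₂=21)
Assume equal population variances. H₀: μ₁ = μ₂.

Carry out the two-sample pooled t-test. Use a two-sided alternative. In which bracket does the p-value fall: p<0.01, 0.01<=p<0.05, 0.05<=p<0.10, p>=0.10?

p-value bracket: p<0.01

x̄₁=33.143, s₁=3.338, n₁=7
x̄₂=39.619, s₂=4.873, n₂=21
s_p² = [6·3.338² + 20·4.873²]/26 = 20.8388
SE = √(s_p²·(1/7+1/21)) = 1.9923
t = (33.143−39.619)/1.9923 = -3.2506
df = 26
p-value (two-sided) = 0.00318
→ bracket: p<0.01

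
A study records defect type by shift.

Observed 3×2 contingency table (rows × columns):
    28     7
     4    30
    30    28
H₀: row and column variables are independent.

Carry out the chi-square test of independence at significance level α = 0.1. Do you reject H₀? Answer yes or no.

reject H₀: yes

Row totals [35, 34, 58], col totals [62, 65], n=127
χ² = (28−17.09)²/17.09 + (7−17.91)²/17.91 + (4−16.60)²/16.60 + (30−17.40)²/17.40 + (30−28.31)²/28.31 + (28−29.69)²/29.69 = 32.4986
df = 2
p-value (upper-tail) = 0.00000
At α=0.1: p < α → reject H₀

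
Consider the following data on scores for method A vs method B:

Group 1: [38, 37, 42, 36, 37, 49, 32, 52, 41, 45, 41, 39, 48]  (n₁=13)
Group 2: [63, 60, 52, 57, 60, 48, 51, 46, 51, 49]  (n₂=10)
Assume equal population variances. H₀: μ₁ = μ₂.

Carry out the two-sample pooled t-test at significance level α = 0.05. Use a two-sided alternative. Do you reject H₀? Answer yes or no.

x̄₁=41.308, s₁=5.779, n₁=13
x̄₂=53.700, s₂=5.851, n₂=10
s_p² = [12·5.779² + 9·5.851²]/21 = 33.7557
SE = √(s_p²·(1/13+1/10)) = 2.4438
t = (41.308−53.700)/2.4438 = -5.0709
df = 21
p-value (two-sided) = 0.00005
At α=0.05: p < α → reject H₀

reject H₀: yes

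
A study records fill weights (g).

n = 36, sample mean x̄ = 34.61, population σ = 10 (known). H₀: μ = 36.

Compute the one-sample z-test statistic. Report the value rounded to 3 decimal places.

SE = σ/√n = 10/√36 = 1.6667
z = (x̄−μ₀)/SE = (34.61−36)/1.6667 = -0.8340

test statistic = -0.834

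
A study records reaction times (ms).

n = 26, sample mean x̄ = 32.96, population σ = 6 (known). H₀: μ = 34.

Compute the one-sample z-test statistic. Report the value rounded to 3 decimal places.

test statistic = -0.884

SE = σ/√n = 6/√26 = 1.1767
z = (x̄−μ₀)/SE = (32.96−34)/1.1767 = -0.8838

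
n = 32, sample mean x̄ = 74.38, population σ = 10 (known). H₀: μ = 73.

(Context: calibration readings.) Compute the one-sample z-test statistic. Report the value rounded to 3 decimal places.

SE = σ/√n = 10/√32 = 1.7678
z = (x̄−μ₀)/SE = (74.38−73)/1.7678 = 0.7806

test statistic = 0.781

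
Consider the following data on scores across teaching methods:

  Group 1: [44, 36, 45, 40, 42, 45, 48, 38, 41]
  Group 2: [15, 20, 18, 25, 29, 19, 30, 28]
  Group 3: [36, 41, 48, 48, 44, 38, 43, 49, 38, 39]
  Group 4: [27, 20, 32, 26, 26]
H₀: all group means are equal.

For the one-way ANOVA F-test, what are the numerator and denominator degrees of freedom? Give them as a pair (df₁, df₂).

degrees of freedom = [3, 28]

k = 4 groups, N = 32 total
df = (k−1, N−k) = (4−1, 32−4) = (3, 28)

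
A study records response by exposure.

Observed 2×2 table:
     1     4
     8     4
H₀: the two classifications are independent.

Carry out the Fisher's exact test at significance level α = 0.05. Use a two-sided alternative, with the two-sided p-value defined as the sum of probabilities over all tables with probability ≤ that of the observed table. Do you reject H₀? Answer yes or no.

reject H₀: no

Margins: r₁=5, r₂=12, c₁=9, c₂=8, n=17
p_obs = C(5,1)·C(12,8)/C(17,9); sum pmf over tables with pmf ≤ p_obs
p-value (two-sided) = 0.13122
At α=0.05: p ≥ α → fail to reject H₀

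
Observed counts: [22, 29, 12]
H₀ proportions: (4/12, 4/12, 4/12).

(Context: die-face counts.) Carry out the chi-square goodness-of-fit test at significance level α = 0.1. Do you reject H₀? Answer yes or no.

n = 63; E_i = n·p_i = [21.00, 21.00, 21.00]
χ² = (22−21.00)²/21.00 + (29−21.00)²/21.00 + (12−21.00)²/21.00 = 6.9524
df = 2
p-value (upper-tail) = 0.03092
At α=0.1: p < α → reject H₀

reject H₀: yes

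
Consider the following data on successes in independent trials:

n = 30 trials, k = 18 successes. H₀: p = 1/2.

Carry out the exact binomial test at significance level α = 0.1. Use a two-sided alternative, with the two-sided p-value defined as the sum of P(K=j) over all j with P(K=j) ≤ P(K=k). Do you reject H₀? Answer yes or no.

Exact binomial: n=30, k=18, p₀=1/2=0.5000
P(X=j) = C(n,j)·p₀^j·(1−p₀)^(n−j); p = Σ P(X=j) over j with P(X=j) ≤ P(X=18)
p-value (two-sided) = 0.36159
At α=0.1: p ≥ α → fail to reject H₀

reject H₀: no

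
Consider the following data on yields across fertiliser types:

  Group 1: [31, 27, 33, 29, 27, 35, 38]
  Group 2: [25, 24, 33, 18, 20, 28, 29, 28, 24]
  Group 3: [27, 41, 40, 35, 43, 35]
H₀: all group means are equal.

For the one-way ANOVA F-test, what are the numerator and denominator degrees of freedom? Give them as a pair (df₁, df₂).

k = 3 groups, N = 22 total
df = (k−1, N−k) = (3−1, 22−3) = (2, 19)

degrees of freedom = [2, 19]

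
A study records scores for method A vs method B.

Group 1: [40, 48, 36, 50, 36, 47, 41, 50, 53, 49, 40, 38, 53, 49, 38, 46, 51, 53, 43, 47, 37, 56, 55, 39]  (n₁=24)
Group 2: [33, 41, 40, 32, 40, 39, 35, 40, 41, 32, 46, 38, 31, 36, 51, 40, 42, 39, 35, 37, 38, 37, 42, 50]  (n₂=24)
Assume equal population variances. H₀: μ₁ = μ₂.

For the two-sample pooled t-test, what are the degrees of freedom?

degrees of freedom = 46

df = n₁ + n₂ − 2 = 24 + 24 − 2 = 46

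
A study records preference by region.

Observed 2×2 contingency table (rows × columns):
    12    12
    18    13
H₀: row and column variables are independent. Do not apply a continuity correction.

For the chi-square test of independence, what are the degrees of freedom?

df = (r−1)(c−1) = (2−1)·(2−1) = 1

degrees of freedom = 1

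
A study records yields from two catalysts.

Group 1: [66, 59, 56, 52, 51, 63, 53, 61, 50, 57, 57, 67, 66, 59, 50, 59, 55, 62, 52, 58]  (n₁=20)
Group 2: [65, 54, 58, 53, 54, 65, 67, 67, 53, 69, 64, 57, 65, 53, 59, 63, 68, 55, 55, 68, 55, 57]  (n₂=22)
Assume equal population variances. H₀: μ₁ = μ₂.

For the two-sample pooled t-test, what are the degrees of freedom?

degrees of freedom = 40

df = n₁ + n₂ − 2 = 20 + 22 − 2 = 40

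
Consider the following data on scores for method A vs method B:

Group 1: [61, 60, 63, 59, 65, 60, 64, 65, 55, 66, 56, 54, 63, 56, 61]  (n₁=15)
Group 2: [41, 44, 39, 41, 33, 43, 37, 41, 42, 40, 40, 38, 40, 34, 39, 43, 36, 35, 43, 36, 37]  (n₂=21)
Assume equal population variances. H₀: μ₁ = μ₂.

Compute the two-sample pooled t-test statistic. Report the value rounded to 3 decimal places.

x̄₁=60.533, s₁=3.889, n₁=15
x̄₂=39.143, s₂=3.167, n₂=21
s_p² = [14·3.889² + 20·3.167²]/34 = 12.1266
SE = √(s_p²·(1/15+1/21)) = 1.1772
t = (60.533−39.143)/1.1772 = 18.1700
df = 34

test statistic = 18.170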